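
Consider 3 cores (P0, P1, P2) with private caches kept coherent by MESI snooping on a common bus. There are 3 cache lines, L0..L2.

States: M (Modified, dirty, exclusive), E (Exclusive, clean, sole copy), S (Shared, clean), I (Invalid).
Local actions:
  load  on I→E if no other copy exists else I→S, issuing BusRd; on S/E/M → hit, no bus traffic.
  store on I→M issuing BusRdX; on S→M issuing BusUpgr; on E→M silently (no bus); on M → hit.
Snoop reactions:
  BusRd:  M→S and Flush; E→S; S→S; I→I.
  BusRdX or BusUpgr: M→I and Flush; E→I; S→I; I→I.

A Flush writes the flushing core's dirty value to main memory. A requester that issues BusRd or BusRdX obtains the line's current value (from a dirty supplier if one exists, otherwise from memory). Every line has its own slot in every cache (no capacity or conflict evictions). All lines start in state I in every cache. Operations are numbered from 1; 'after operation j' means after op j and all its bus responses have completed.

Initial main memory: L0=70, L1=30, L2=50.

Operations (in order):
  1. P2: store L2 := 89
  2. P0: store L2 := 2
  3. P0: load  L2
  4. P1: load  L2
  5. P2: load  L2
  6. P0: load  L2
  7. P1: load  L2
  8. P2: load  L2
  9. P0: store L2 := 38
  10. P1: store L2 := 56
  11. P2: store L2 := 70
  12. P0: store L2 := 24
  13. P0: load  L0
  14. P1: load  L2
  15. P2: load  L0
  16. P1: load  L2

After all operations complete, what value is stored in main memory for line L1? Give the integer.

memory[L1] = 30

1. P2: store L2 := 89  bus=[BusRdX]  L2: P0=I P1=I P2=M  mem[L2]=50
2. P0: store L2 := 2  bus=[BusRdX,Flush]  L2: P0=M P1=I P2=I  mem[L2]=89
3. P0: load  L2  bus=[-]  L2: P0=M P1=I P2=I  mem[L2]=89
4. P1: load  L2  bus=[BusRd,Flush]  L2: P0=S P1=S P2=I  mem[L2]=2
5. P2: load  L2  bus=[BusRd]  L2: P0=S P1=S P2=S  mem[L2]=2
6. P0: load  L2  bus=[-]  L2: P0=S P1=S P2=S  mem[L2]=2
7. P1: load  L2  bus=[-]  L2: P0=S P1=S P2=S  mem[L2]=2
8. P2: load  L2  bus=[-]  L2: P0=S P1=S P2=S  mem[L2]=2
9. P0: store L2 := 38  bus=[BusUpgr]  L2: P0=M P1=I P2=I  mem[L2]=2
10. P1: store L2 := 56  bus=[BusRdX,Flush]  L2: P0=I P1=M P2=I  mem[L2]=38
11. P2: store L2 := 70  bus=[BusRdX,Flush]  L2: P0=I P1=I P2=M  mem[L2]=56
12. P0: store L2 := 24  bus=[BusRdX,Flush]  L2: P0=M P1=I P2=I  mem[L2]=70
13. P0: load  L0  bus=[BusRd]  L0: P0=E P1=I P2=I  mem[L0]=70
14. P1: load  L2  bus=[BusRd,Flush]  L2: P0=S P1=S P2=I  mem[L2]=24
15. P2: load  L0  bus=[BusRd]  L0: P0=S P1=I P2=S  mem[L0]=70
16. P1: load  L2  bus=[-]  L2: P0=S P1=S P2=I  mem[L2]=24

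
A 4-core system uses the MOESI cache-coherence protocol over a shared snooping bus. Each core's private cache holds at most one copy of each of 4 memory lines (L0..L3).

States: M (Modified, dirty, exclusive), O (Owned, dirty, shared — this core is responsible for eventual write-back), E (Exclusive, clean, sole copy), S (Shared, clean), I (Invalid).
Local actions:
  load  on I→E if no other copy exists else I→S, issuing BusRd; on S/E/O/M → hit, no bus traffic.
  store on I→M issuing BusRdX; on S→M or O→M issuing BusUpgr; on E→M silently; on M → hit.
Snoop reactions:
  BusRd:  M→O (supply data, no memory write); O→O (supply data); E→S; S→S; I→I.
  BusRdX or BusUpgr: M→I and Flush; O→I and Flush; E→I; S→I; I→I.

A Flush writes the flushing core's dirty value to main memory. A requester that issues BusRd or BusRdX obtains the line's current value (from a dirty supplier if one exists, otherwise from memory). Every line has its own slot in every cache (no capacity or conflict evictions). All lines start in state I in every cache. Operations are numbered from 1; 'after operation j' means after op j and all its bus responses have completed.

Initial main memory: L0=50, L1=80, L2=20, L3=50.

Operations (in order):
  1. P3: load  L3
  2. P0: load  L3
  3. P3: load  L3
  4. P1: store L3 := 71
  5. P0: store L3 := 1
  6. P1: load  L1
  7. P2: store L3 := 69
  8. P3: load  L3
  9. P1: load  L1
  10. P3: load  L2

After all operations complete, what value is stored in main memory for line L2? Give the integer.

memory[L2] = 20

  op1 P3: load  L3 → I/I/I/E on L3; bus BusRd; mem=50
  op2 P0: load  L3 → S/I/I/S on L3; bus BusRd; mem=50
  op3 P3: load  L3 → S/I/I/S on L3; bus (none); mem=50
  op4 P1: store L3 := 71 → I/M/I/I on L3; bus BusRdX; mem=50
  op5 P0: store L3 := 1 → M/I/I/I on L3; bus BusRdX Flush; mem=71
  op6 P1: load  L1 → I/E/I/I on L1; bus BusRd; mem=80
  op7 P2: store L3 := 69 → I/I/M/I on L3; bus BusRdX Flush; mem=1
  op8 P3: load  L3 → I/I/O/S on L3; bus BusRd; mem=1
  op9 P1: load  L1 → I/E/I/I on L1; bus (none); mem=80
  op10 P3: load  L2 → I/I/I/E on L2; bus BusRd; mem=20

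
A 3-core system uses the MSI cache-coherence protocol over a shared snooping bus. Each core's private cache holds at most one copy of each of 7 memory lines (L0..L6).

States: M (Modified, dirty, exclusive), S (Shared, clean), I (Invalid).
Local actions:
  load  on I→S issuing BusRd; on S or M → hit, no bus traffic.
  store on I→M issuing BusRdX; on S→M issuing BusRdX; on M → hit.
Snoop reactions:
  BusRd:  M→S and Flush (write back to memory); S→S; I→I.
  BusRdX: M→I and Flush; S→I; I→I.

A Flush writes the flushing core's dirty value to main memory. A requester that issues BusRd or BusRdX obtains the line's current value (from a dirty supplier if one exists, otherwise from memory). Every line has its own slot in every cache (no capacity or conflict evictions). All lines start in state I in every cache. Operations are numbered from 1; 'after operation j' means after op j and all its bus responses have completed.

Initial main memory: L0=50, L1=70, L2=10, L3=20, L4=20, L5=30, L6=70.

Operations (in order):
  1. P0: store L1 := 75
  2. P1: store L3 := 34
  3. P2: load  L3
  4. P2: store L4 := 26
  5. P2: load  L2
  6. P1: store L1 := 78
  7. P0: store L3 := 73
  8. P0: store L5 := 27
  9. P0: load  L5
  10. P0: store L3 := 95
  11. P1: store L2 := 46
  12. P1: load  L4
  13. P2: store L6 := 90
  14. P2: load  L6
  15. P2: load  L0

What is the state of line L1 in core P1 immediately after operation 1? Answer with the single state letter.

state = I

step 1: P0: store L1 := 75  ⟶  MII  (L1)  txn=BusRdX  M[L1]=70
step 2: P1: store L3 := 34  ⟶  IMI  (L3)  txn=BusRdX  M[L3]=20
step 3: P2: load  L3  ⟶  ISS  (L3)  txn=BusRd+Flush  M[L3]=34
step 4: P2: store L4 := 26  ⟶  IIM  (L4)  txn=BusRdX  M[L4]=20
step 5: P2: load  L2  ⟶  IIS  (L2)  txn=BusRd  M[L2]=10
step 6: P1: store L1 := 78  ⟶  IMI  (L1)  txn=BusRdX+Flush  M[L1]=75
step 7: P0: store L3 := 73  ⟶  MII  (L3)  txn=BusRdX  M[L3]=34
step 8: P0: store L5 := 27  ⟶  MII  (L5)  txn=BusRdX  M[L5]=30
step 9: P0: load  L5  ⟶  MII  (L5)  txn=∅  M[L5]=30
step 10: P0: store L3 := 95  ⟶  MII  (L3)  txn=∅  M[L3]=34
step 11: P1: store L2 := 46  ⟶  IMI  (L2)  txn=BusRdX  M[L2]=10
step 12: P1: load  L4  ⟶  ISS  (L4)  txn=BusRd+Flush  M[L4]=26
step 13: P2: store L6 := 90  ⟶  IIM  (L6)  txn=BusRdX  M[L6]=70
step 14: P2: load  L6  ⟶  IIM  (L6)  txn=∅  M[L6]=70
step 15: P2: load  L0  ⟶  IIS  (L0)  txn=BusRd  M[L0]=50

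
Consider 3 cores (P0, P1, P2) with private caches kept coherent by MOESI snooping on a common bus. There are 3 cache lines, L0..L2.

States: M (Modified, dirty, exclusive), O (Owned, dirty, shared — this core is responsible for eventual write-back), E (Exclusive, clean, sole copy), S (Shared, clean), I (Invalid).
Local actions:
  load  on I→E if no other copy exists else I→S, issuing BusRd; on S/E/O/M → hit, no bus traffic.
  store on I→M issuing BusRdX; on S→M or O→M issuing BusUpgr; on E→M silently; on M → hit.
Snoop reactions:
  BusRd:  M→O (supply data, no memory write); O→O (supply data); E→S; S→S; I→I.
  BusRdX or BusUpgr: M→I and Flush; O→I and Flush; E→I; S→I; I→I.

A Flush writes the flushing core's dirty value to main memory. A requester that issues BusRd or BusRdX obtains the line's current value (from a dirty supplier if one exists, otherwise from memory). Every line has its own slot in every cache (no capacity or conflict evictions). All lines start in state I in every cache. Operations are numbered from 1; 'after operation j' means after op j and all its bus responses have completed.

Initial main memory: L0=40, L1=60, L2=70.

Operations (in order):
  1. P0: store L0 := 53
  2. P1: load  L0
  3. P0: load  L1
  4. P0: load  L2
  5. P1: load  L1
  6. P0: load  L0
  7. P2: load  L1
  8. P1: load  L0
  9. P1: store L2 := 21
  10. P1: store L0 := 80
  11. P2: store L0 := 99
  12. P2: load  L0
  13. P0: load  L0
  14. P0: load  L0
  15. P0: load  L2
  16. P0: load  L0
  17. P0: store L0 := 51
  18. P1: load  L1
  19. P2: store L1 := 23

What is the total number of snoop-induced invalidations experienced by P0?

invalidations = 3

[1] P0: store L0 := 53 | P0:M(53), P1:I, P2:I | bus: BusRdX
[2] P1: load  L0 | P0:O(53), P1:S(53), P2:I | bus: BusRd
[3] P0: load  L1 | P0:E(60), P1:I, P2:I | bus: BusRd
[4] P0: load  L2 | P0:E(70), P1:I, P2:I | bus: BusRd
[5] P1: load  L1 | P0:S(60), P1:S(60), P2:I | bus: BusRd
[6] P0: load  L0 | P0:O(53), P1:S(53), P2:I | bus: none
[7] P2: load  L1 | P0:S(60), P1:S(60), P2:S(60) | bus: BusRd
[8] P1: load  L0 | P0:O(53), P1:S(53), P2:I | bus: none
[9] P1: store L2 := 21 | P0:I, P1:M(21), P2:I | bus: BusRdX
[10] P1: store L0 := 80 | P0:I, P1:M(80), P2:I | bus: BusUpgr,Flush
[11] P2: store L0 := 99 | P0:I, P1:I, P2:M(99) | bus: BusRdX,Flush
[12] P2: load  L0 | P0:I, P1:I, P2:M(99) | bus: none
[13] P0: load  L0 | P0:S(99), P1:I, P2:O(99) | bus: BusRd
[14] P0: load  L0 | P0:S(99), P1:I, P2:O(99) | bus: none
[15] P0: load  L2 | P0:S(21), P1:O(21), P2:I | bus: BusRd
[16] P0: load  L0 | P0:S(99), P1:I, P2:O(99) | bus: none
[17] P0: store L0 := 51 | P0:M(51), P1:I, P2:I | bus: BusUpgr,Flush
[18] P1: load  L1 | P0:S(60), P1:S(60), P2:S(60) | bus: none
[19] P2: store L1 := 23 | P0:I, P1:I, P2:M(23) | bus: BusUpgr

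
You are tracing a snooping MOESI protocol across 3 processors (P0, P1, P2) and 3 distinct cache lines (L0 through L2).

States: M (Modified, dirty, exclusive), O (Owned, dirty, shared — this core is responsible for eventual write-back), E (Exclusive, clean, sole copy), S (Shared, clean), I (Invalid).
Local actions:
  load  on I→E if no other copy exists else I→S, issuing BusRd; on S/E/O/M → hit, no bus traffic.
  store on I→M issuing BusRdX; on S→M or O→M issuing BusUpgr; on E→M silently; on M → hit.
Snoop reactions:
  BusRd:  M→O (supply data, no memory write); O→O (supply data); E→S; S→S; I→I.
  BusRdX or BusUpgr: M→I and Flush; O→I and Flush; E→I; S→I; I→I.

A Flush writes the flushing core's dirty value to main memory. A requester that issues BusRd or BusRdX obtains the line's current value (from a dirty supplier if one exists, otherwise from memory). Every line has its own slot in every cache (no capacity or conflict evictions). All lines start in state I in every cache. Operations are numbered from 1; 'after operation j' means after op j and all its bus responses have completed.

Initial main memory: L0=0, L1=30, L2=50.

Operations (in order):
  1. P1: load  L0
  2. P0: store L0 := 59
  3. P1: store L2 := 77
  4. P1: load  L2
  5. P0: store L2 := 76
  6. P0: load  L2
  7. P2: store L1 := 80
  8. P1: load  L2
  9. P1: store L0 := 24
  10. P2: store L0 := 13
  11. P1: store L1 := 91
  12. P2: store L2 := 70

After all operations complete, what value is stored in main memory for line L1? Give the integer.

memory[L1] = 80

[1] P1: load  L0 | P0:I, P1:E(0), P2:I | bus: BusRd
[2] P0: store L0 := 59 | P0:M(59), P1:I, P2:I | bus: BusRdX
[3] P1: store L2 := 77 | P0:I, P1:M(77), P2:I | bus: BusRdX
[4] P1: load  L2 | P0:I, P1:M(77), P2:I | bus: none
[5] P0: store L2 := 76 | P0:M(76), P1:I, P2:I | bus: BusRdX,Flush
[6] P0: load  L2 | P0:M(76), P1:I, P2:I | bus: none
[7] P2: store L1 := 80 | P0:I, P1:I, P2:M(80) | bus: BusRdX
[8] P1: load  L2 | P0:O(76), P1:S(76), P2:I | bus: BusRd
[9] P1: store L0 := 24 | P0:I, P1:M(24), P2:I | bus: BusRdX,Flush
[10] P2: store L0 := 13 | P0:I, P1:I, P2:M(13) | bus: BusRdX,Flush
[11] P1: store L1 := 91 | P0:I, P1:M(91), P2:I | bus: BusRdX,Flush
[12] P2: store L2 := 70 | P0:I, P1:I, P2:M(70) | bus: BusRdX,Flush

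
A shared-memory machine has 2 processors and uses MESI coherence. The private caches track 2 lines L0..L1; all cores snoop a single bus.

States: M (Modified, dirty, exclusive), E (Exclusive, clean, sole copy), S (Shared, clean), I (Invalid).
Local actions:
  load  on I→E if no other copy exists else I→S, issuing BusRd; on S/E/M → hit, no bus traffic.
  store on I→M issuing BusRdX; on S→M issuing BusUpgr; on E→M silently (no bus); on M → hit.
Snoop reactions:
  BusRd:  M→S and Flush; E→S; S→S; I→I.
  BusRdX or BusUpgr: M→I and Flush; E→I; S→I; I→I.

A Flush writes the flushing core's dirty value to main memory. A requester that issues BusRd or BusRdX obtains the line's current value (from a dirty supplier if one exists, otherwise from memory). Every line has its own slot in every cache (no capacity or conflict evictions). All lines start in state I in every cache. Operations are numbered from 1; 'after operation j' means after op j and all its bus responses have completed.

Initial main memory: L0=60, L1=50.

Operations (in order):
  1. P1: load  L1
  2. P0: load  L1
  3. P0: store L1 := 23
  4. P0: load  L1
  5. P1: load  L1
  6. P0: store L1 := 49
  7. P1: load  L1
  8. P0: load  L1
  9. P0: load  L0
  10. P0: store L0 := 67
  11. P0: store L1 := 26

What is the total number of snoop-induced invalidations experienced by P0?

  op1 P1: load  L1 → I/E on L1; bus BusRd; mem=50
  op2 P0: load  L1 → S/S on L1; bus BusRd; mem=50
  op3 P0: store L1 := 23 → M/I on L1; bus BusUpgr; mem=50
  op4 P0: load  L1 → M/I on L1; bus (none); mem=50
  op5 P1: load  L1 → S/S on L1; bus BusRd Flush; mem=23
  op6 P0: store L1 := 49 → M/I on L1; bus BusUpgr; mem=23
  op7 P1: load  L1 → S/S on L1; bus BusRd Flush; mem=49
  op8 P0: load  L1 → S/S on L1; bus (none); mem=49
  op9 P0: load  L0 → E/I on L0; bus BusRd; mem=60
  op10 P0: store L0 := 67 → M/I on L0; bus (none); mem=60
  op11 P0: store L1 := 26 → M/I on L1; bus BusUpgr; mem=49

invalidations = 0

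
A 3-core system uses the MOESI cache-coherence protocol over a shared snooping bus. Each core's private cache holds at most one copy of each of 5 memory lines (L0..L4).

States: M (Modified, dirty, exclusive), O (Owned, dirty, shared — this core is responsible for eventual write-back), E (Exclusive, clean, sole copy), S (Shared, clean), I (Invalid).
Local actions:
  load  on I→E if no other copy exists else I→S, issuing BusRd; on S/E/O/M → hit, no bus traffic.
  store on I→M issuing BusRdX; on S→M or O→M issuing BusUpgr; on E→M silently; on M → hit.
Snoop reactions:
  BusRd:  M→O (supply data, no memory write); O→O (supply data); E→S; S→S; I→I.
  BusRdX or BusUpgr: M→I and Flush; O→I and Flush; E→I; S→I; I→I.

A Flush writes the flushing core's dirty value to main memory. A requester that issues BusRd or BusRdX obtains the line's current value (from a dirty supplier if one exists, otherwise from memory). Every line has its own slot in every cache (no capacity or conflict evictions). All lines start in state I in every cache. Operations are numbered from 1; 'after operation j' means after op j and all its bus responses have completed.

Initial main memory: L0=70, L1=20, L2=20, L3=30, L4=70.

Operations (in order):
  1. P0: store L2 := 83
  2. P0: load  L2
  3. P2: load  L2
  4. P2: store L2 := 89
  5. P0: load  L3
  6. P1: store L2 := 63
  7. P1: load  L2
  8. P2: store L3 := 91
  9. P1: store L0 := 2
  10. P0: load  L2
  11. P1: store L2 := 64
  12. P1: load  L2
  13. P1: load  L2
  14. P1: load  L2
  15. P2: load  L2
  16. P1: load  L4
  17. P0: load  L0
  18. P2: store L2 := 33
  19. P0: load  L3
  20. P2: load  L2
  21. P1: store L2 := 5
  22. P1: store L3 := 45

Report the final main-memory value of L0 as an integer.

memory[L0] = 70

  op1 P0: store L2 := 83 → M/I/I on L2; bus BusRdX; mem=20
  op2 P0: load  L2 → M/I/I on L2; bus (none); mem=20
  op3 P2: load  L2 → O/I/S on L2; bus BusRd; mem=20
  op4 P2: store L2 := 89 → I/I/M on L2; bus BusUpgr Flush; mem=83
  op5 P0: load  L3 → E/I/I on L3; bus BusRd; mem=30
  op6 P1: store L2 := 63 → I/M/I on L2; bus BusRdX Flush; mem=89
  op7 P1: load  L2 → I/M/I on L2; bus (none); mem=89
  op8 P2: store L3 := 91 → I/I/M on L3; bus BusRdX; mem=30
  op9 P1: store L0 := 2 → I/M/I on L0; bus BusRdX; mem=70
  op10 P0: load  L2 → S/O/I on L2; bus BusRd; mem=89
  op11 P1: store L2 := 64 → I/M/I on L2; bus BusUpgr; mem=89
  op12 P1: load  L2 → I/M/I on L2; bus (none); mem=89
  op13 P1: load  L2 → I/M/I on L2; bus (none); mem=89
  op14 P1: load  L2 → I/M/I on L2; bus (none); mem=89
  op15 P2: load  L2 → I/O/S on L2; bus BusRd; mem=89
  op16 P1: load  L4 → I/E/I on L4; bus BusRd; mem=70
  op17 P0: load  L0 → S/O/I on L0; bus BusRd; mem=70
  op18 P2: store L2 := 33 → I/I/M on L2; bus BusUpgr Flush; mem=64
  op19 P0: load  L3 → S/I/O on L3; bus BusRd; mem=30
  op20 P2: load  L2 → I/I/M on L2; bus (none); mem=64
  op21 P1: store L2 := 5 → I/M/I on L2; bus BusRdX Flush; mem=33
  op22 P1: store L3 := 45 → I/M/I on L3; bus BusRdX Flush; mem=91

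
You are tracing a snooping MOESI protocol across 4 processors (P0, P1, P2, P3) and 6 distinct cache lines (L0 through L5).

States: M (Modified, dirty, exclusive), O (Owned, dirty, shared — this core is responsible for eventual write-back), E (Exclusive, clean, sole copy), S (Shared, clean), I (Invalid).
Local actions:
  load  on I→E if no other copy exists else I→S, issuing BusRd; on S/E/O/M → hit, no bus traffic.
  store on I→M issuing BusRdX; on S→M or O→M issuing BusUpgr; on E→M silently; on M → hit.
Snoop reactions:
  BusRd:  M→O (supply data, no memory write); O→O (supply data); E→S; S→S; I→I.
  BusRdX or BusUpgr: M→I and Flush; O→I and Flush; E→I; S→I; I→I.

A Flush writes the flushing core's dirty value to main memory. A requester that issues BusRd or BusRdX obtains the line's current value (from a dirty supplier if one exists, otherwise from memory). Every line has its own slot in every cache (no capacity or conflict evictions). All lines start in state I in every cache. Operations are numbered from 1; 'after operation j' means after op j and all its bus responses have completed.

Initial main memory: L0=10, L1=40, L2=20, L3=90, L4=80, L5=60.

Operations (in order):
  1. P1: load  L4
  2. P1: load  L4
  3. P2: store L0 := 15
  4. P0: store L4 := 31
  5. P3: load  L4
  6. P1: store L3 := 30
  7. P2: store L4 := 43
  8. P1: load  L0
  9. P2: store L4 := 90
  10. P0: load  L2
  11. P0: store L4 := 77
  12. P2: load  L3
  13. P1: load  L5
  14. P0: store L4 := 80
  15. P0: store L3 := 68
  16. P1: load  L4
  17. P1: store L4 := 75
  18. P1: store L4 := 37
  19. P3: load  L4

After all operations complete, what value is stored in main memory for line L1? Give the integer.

[1] P1: load  L4 | P0:I, P1:E(80), P2:I, P3:I | bus: BusRd
[2] P1: load  L4 | P0:I, P1:E(80), P2:I, P3:I | bus: none
[3] P2: store L0 := 15 | P0:I, P1:I, P2:M(15), P3:I | bus: BusRdX
[4] P0: store L4 := 31 | P0:M(31), P1:I, P2:I, P3:I | bus: BusRdX
[5] P3: load  L4 | P0:O(31), P1:I, P2:I, P3:S(31) | bus: BusRd
[6] P1: store L3 := 30 | P0:I, P1:M(30), P2:I, P3:I | bus: BusRdX
[7] P2: store L4 := 43 | P0:I, P1:I, P2:M(43), P3:I | bus: BusRdX,Flush
[8] P1: load  L0 | P0:I, P1:S(15), P2:O(15), P3:I | bus: BusRd
[9] P2: store L4 := 90 | P0:I, P1:I, P2:M(90), P3:I | bus: none
[10] P0: load  L2 | P0:E(20), P1:I, P2:I, P3:I | bus: BusRd
[11] P0: store L4 := 77 | P0:M(77), P1:I, P2:I, P3:I | bus: BusRdX,Flush
[12] P2: load  L3 | P0:I, P1:O(30), P2:S(30), P3:I | bus: BusRd
[13] P1: load  L5 | P0:I, P1:E(60), P2:I, P3:I | bus: BusRd
[14] P0: store L4 := 80 | P0:M(80), P1:I, P2:I, P3:I | bus: none
[15] P0: store L3 := 68 | P0:M(68), P1:I, P2:I, P3:I | bus: BusRdX,Flush
[16] P1: load  L4 | P0:O(80), P1:S(80), P2:I, P3:I | bus: BusRd
[17] P1: store L4 := 75 | P0:I, P1:M(75), P2:I, P3:I | bus: BusUpgr,Flush
[18] P1: store L4 := 37 | P0:I, P1:M(37), P2:I, P3:I | bus: none
[19] P3: load  L4 | P0:I, P1:O(37), P2:I, P3:S(37) | bus: BusRd

memory[L1] = 40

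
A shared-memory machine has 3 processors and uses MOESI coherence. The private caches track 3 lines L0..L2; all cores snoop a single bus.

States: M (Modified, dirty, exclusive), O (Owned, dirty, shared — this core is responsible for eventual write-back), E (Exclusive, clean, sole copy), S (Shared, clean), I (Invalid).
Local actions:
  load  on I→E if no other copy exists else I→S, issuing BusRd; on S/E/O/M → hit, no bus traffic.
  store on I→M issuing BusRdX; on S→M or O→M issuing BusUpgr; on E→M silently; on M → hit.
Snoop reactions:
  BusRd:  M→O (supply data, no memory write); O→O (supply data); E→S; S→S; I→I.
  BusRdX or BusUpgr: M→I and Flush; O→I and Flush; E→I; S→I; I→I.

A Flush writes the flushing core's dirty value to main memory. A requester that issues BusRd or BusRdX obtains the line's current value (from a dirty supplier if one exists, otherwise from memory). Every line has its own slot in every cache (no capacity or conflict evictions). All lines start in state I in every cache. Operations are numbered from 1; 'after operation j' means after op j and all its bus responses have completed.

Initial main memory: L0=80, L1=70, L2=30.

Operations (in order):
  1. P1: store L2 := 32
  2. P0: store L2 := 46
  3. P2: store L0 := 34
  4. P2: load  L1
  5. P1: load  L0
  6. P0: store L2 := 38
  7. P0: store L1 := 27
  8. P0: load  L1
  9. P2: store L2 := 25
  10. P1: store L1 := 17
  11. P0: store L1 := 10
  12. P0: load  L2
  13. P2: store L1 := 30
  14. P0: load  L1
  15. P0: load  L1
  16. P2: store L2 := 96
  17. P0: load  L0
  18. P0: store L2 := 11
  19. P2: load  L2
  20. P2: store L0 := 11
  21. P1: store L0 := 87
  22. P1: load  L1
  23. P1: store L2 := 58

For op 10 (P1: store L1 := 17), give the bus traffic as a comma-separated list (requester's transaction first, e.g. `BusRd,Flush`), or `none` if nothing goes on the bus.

bus = BusRdX,Flush

  op1 P1: store L2 := 32 → I/M/I on L2; bus BusRdX; mem=30
  op2 P0: store L2 := 46 → M/I/I on L2; bus BusRdX Flush; mem=32
  op3 P2: store L0 := 34 → I/I/M on L0; bus BusRdX; mem=80
  op4 P2: load  L1 → I/I/E on L1; bus BusRd; mem=70
  op5 P1: load  L0 → I/S/O on L0; bus BusRd; mem=80
  op6 P0: store L2 := 38 → M/I/I on L2; bus (none); mem=32
  op7 P0: store L1 := 27 → M/I/I on L1; bus BusRdX; mem=70
  op8 P0: load  L1 → M/I/I on L1; bus (none); mem=70
  op9 P2: store L2 := 25 → I/I/M on L2; bus BusRdX Flush; mem=38
  op10 P1: store L1 := 17 → I/M/I on L1; bus BusRdX Flush; mem=27
  op11 P0: store L1 := 10 → M/I/I on L1; bus BusRdX Flush; mem=17
  op12 P0: load  L2 → S/I/O on L2; bus BusRd; mem=38
  op13 P2: store L1 := 30 → I/I/M on L1; bus BusRdX Flush; mem=10
  op14 P0: load  L1 → S/I/O on L1; bus BusRd; mem=10
  op15 P0: load  L1 → S/I/O on L1; bus (none); mem=10
  op16 P2: store L2 := 96 → I/I/M on L2; bus BusUpgr; mem=38
  op17 P0: load  L0 → S/S/O on L0; bus BusRd; mem=80
  op18 P0: store L2 := 11 → M/I/I on L2; bus BusRdX Flush; mem=96
  op19 P2: load  L2 → O/I/S on L2; bus BusRd; mem=96
  op20 P2: store L0 := 11 → I/I/M on L0; bus BusUpgr; mem=80
  op21 P1: store L0 := 87 → I/M/I on L0; bus BusRdX Flush; mem=11
  op22 P1: load  L1 → S/S/O on L1; bus BusRd; mem=10
  op23 P1: store L2 := 58 → I/M/I on L2; bus BusRdX Flush; mem=11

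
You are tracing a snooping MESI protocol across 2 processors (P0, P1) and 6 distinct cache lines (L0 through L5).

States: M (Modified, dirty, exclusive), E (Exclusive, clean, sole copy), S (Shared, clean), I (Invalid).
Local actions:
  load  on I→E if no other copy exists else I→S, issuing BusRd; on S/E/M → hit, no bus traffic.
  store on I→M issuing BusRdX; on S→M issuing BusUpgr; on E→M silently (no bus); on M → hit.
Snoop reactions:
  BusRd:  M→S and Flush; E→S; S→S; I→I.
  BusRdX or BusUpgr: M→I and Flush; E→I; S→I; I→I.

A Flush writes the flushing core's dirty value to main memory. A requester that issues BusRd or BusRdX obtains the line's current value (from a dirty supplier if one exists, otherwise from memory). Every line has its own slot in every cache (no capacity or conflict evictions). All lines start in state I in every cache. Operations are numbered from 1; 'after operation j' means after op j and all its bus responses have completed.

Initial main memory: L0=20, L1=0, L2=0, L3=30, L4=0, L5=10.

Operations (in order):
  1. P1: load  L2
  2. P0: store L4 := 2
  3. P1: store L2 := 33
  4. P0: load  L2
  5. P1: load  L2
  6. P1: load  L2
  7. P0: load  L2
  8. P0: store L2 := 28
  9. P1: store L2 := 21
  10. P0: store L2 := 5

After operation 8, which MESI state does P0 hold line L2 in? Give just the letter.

step 1: P1: load  L2  ⟶  IE  (L2)  txn=BusRd  M[L2]=0
step 2: P0: store L4 := 2  ⟶  MI  (L4)  txn=BusRdX  M[L4]=0
step 3: P1: store L2 := 33  ⟶  IM  (L2)  txn=∅  M[L2]=0
step 4: P0: load  L2  ⟶  SS  (L2)  txn=BusRd+Flush  M[L2]=33
step 5: P1: load  L2  ⟶  SS  (L2)  txn=∅  M[L2]=33
step 6: P1: load  L2  ⟶  SS  (L2)  txn=∅  M[L2]=33
step 7: P0: load  L2  ⟶  SS  (L2)  txn=∅  M[L2]=33
step 8: P0: store L2 := 28  ⟶  MI  (L2)  txn=BusUpgr  M[L2]=33
step 9: P1: store L2 := 21  ⟶  IM  (L2)  txn=BusRdX+Flush  M[L2]=28
step 10: P0: store L2 := 5  ⟶  MI  (L2)  txn=BusRdX+Flush  M[L2]=21

state = M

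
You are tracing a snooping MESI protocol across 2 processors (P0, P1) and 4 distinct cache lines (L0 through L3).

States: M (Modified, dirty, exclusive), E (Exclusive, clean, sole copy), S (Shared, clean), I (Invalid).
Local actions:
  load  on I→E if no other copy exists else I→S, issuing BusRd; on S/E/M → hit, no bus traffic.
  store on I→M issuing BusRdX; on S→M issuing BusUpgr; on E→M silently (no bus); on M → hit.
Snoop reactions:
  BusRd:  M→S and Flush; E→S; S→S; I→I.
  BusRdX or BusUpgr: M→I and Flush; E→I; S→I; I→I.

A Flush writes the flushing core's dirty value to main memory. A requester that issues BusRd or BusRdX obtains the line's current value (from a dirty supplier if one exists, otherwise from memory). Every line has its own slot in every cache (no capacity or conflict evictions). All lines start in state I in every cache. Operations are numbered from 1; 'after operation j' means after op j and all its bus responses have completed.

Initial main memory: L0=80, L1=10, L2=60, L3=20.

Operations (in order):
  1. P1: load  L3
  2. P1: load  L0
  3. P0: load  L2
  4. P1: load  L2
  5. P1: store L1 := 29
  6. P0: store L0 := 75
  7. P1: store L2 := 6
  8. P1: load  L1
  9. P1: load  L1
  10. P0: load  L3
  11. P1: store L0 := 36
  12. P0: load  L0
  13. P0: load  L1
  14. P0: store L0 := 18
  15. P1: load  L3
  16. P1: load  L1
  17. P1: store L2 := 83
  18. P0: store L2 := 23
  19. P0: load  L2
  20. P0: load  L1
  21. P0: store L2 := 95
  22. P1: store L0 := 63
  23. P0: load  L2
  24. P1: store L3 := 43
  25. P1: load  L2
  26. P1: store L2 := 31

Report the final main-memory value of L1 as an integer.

[1] P1: load  L3 | P0:I, P1:E(20) | bus: BusRd
[2] P1: load  L0 | P0:I, P1:E(80) | bus: BusRd
[3] P0: load  L2 | P0:E(60), P1:I | bus: BusRd
[4] P1: load  L2 | P0:S(60), P1:S(60) | bus: BusRd
[5] P1: store L1 := 29 | P0:I, P1:M(29) | bus: BusRdX
[6] P0: store L0 := 75 | P0:M(75), P1:I | bus: BusRdX
[7] P1: store L2 := 6 | P0:I, P1:M(6) | bus: BusUpgr
[8] P1: load  L1 | P0:I, P1:M(29) | bus: none
[9] P1: load  L1 | P0:I, P1:M(29) | bus: none
[10] P0: load  L3 | P0:S(20), P1:S(20) | bus: BusRd
[11] P1: store L0 := 36 | P0:I, P1:M(36) | bus: BusRdX,Flush
[12] P0: load  L0 | P0:S(36), P1:S(36) | bus: BusRd,Flush
[13] P0: load  L1 | P0:S(29), P1:S(29) | bus: BusRd,Flush
[14] P0: store L0 := 18 | P0:M(18), P1:I | bus: BusUpgr
[15] P1: load  L3 | P0:S(20), P1:S(20) | bus: none
[16] P1: load  L1 | P0:S(29), P1:S(29) | bus: none
[17] P1: store L2 := 83 | P0:I, P1:M(83) | bus: none
[18] P0: store L2 := 23 | P0:M(23), P1:I | bus: BusRdX,Flush
[19] P0: load  L2 | P0:M(23), P1:I | bus: none
[20] P0: load  L1 | P0:S(29), P1:S(29) | bus: none
[21] P0: store L2 := 95 | P0:M(95), P1:I | bus: none
[22] P1: store L0 := 63 | P0:I, P1:M(63) | bus: BusRdX,Flush
[23] P0: load  L2 | P0:M(95), P1:I | bus: none
[24] P1: store L3 := 43 | P0:I, P1:M(43) | bus: BusUpgr
[25] P1: load  L2 | P0:S(95), P1:S(95) | bus: BusRd,Flush
[26] P1: store L2 := 31 | P0:I, P1:M(31) | bus: BusUpgr

memory[L1] = 29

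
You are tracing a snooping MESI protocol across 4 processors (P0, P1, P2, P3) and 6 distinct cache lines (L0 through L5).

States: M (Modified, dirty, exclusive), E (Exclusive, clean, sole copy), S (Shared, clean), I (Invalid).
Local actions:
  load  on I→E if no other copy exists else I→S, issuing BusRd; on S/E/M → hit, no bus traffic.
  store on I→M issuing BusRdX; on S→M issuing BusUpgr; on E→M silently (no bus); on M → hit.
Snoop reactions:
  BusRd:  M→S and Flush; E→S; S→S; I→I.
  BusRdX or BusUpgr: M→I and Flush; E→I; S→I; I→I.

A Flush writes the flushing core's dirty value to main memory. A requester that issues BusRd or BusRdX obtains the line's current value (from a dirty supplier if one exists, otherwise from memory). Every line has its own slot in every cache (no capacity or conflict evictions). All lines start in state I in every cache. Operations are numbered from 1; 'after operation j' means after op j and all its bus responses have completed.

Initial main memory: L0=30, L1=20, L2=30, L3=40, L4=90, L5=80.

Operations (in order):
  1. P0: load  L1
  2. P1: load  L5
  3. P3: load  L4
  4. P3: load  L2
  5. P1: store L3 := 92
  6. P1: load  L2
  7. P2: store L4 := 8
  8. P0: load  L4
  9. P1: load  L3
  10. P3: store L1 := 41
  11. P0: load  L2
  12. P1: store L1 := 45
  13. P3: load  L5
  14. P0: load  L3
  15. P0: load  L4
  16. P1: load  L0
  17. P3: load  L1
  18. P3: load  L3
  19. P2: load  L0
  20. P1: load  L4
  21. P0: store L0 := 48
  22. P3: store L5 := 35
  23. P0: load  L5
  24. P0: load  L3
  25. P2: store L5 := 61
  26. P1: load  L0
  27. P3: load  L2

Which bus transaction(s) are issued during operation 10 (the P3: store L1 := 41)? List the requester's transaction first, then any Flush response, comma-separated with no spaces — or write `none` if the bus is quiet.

bus = BusRdX

[1] P0: load  L1 | P0:E(20), P1:I, P2:I, P3:I | bus: BusRd
[2] P1: load  L5 | P0:I, P1:E(80), P2:I, P3:I | bus: BusRd
[3] P3: load  L4 | P0:I, P1:I, P2:I, P3:E(90) | bus: BusRd
[4] P3: load  L2 | P0:I, P1:I, P2:I, P3:E(30) | bus: BusRd
[5] P1: store L3 := 92 | P0:I, P1:M(92), P2:I, P3:I | bus: BusRdX
[6] P1: load  L2 | P0:I, P1:S(30), P2:I, P3:S(30) | bus: BusRd
[7] P2: store L4 := 8 | P0:I, P1:I, P2:M(8), P3:I | bus: BusRdX
[8] P0: load  L4 | P0:S(8), P1:I, P2:S(8), P3:I | bus: BusRd,Flush
[9] P1: load  L3 | P0:I, P1:M(92), P2:I, P3:I | bus: none
[10] P3: store L1 := 41 | P0:I, P1:I, P2:I, P3:M(41) | bus: BusRdX
[11] P0: load  L2 | P0:S(30), P1:S(30), P2:I, P3:S(30) | bus: BusRd
[12] P1: store L1 := 45 | P0:I, P1:M(45), P2:I, P3:I | bus: BusRdX,Flush
[13] P3: load  L5 | P0:I, P1:S(80), P2:I, P3:S(80) | bus: BusRd
[14] P0: load  L3 | P0:S(92), P1:S(92), P2:I, P3:I | bus: BusRd,Flush
[15] P0: load  L4 | P0:S(8), P1:I, P2:S(8), P3:I | bus: none
[16] P1: load  L0 | P0:I, P1:E(30), P2:I, P3:I | bus: BusRd
[17] P3: load  L1 | P0:I, P1:S(45), P2:I, P3:S(45) | bus: BusRd,Flush
[18] P3: load  L3 | P0:S(92), P1:S(92), P2:I, P3:S(92) | bus: BusRd
[19] P2: load  L0 | P0:I, P1:S(30), P2:S(30), P3:I | bus: BusRd
[20] P1: load  L4 | P0:S(8), P1:S(8), P2:S(8), P3:I | bus: BusRd
[21] P0: store L0 := 48 | P0:M(48), P1:I, P2:I, P3:I | bus: BusRdX
[22] P3: store L5 := 35 | P0:I, P1:I, P2:I, P3:M(35) | bus: BusUpgr
[23] P0: load  L5 | P0:S(35), P1:I, P2:I, P3:S(35) | bus: BusRd,Flush
[24] P0: load  L3 | P0:S(92), P1:S(92), P2:I, P3:S(92) | bus: none
[25] P2: store L5 := 61 | P0:I, P1:I, P2:M(61), P3:I | bus: BusRdX
[26] P1: load  L0 | P0:S(48), P1:S(48), P2:I, P3:I | bus: BusRd,Flush
[27] P3: load  L2 | P0:S(30), P1:S(30), P2:I, P3:S(30) | bus: none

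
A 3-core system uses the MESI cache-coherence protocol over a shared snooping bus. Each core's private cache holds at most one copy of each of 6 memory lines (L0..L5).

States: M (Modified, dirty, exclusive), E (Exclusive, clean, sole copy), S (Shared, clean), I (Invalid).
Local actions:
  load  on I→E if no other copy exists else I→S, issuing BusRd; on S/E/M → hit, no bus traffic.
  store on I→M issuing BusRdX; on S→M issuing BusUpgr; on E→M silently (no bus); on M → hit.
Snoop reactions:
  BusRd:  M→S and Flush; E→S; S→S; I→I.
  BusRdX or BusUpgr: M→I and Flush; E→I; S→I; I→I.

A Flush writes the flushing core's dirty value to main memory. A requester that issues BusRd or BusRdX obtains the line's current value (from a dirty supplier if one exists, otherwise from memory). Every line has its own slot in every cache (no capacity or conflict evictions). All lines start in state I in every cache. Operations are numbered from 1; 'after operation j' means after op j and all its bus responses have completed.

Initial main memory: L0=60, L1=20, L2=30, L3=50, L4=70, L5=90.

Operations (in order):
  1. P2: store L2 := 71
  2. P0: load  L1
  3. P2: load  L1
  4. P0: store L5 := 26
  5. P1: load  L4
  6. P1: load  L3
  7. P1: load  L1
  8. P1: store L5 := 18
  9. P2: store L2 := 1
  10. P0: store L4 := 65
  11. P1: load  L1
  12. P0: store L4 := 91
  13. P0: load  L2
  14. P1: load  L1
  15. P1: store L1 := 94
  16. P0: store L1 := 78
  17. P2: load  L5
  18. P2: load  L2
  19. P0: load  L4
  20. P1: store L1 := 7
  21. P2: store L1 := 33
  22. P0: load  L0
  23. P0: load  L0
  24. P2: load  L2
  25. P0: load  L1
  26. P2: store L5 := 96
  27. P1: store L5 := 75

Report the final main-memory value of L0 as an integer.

1. P2: store L2 := 71  bus=[BusRdX]  L2: P0=I P1=I P2=M  mem[L2]=30
2. P0: load  L1  bus=[BusRd]  L1: P0=E P1=I P2=I  mem[L1]=20
3. P2: load  L1  bus=[BusRd]  L1: P0=S P1=I P2=S  mem[L1]=20
4. P0: store L5 := 26  bus=[BusRdX]  L5: P0=M P1=I P2=I  mem[L5]=90
5. P1: load  L4  bus=[BusRd]  L4: P0=I P1=E P2=I  mem[L4]=70
6. P1: load  L3  bus=[BusRd]  L3: P0=I P1=E P2=I  mem[L3]=50
7. P1: load  L1  bus=[BusRd]  L1: P0=S P1=S P2=S  mem[L1]=20
8. P1: store L5 := 18  bus=[BusRdX,Flush]  L5: P0=I P1=M P2=I  mem[L5]=26
9. P2: store L2 := 1  bus=[-]  L2: P0=I P1=I P2=M  mem[L2]=30
10. P0: store L4 := 65  bus=[BusRdX]  L4: P0=M P1=I P2=I  mem[L4]=70
11. P1: load  L1  bus=[-]  L1: P0=S P1=S P2=S  mem[L1]=20
12. P0: store L4 := 91  bus=[-]  L4: P0=M P1=I P2=I  mem[L4]=70
13. P0: load  L2  bus=[BusRd,Flush]  L2: P0=S P1=I P2=S  mem[L2]=1
14. P1: load  L1  bus=[-]  L1: P0=S P1=S P2=S  mem[L1]=20
15. P1: store L1 := 94  bus=[BusUpgr]  L1: P0=I P1=M P2=I  mem[L1]=20
16. P0: store L1 := 78  bus=[BusRdX,Flush]  L1: P0=M P1=I P2=I  mem[L1]=94
17. P2: load  L5  bus=[BusRd,Flush]  L5: P0=I P1=S P2=S  mem[L5]=18
18. P2: load  L2  bus=[-]  L2: P0=S P1=I P2=S  mem[L2]=1
19. P0: load  L4  bus=[-]  L4: P0=M P1=I P2=I  mem[L4]=70
20. P1: store L1 := 7  bus=[BusRdX,Flush]  L1: P0=I P1=M P2=I  mem[L1]=78
21. P2: store L1 := 33  bus=[BusRdX,Flush]  L1: P0=I P1=I P2=M  mem[L1]=7
22. P0: load  L0  bus=[BusRd]  L0: P0=E P1=I P2=I  mem[L0]=60
23. P0: load  L0  bus=[-]  L0: P0=E P1=I P2=I  mem[L0]=60
24. P2: load  L2  bus=[-]  L2: P0=S P1=I P2=S  mem[L2]=1
25. P0: load  L1  bus=[BusRd,Flush]  L1: P0=S P1=I P2=S  mem[L1]=33
26. P2: store L5 := 96  bus=[BusUpgr]  L5: P0=I P1=I P2=M  mem[L5]=18
27. P1: store L5 := 75  bus=[BusRdX,Flush]  L5: P0=I P1=M P2=I  mem[L5]=96

memory[L0] = 60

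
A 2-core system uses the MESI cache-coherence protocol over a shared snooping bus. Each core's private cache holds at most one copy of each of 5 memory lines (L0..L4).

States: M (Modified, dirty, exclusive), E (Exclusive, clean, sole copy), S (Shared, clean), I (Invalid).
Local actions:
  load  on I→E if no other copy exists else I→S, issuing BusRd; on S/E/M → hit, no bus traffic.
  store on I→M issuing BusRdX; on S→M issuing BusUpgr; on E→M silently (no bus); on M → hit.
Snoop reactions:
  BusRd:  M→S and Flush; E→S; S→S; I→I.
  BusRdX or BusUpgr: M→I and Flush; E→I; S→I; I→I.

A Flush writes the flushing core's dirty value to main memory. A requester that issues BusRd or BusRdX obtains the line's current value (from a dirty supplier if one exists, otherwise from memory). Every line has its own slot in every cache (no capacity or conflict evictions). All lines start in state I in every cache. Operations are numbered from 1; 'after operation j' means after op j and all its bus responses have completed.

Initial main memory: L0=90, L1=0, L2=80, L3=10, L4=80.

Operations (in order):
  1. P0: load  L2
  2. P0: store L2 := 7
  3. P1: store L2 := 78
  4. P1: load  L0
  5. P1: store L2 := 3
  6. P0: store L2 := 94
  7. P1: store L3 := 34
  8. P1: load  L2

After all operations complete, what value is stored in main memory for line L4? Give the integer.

memory[L4] = 80

[1] P0: load  L2 | P0:E(80), P1:I | bus: BusRd
[2] P0: store L2 := 7 | P0:M(7), P1:I | bus: none
[3] P1: store L2 := 78 | P0:I, P1:M(78) | bus: BusRdX,Flush
[4] P1: load  L0 | P0:I, P1:E(90) | bus: BusRd
[5] P1: store L2 := 3 | P0:I, P1:M(3) | bus: none
[6] P0: store L2 := 94 | P0:M(94), P1:I | bus: BusRdX,Flush
[7] P1: store L3 := 34 | P0:I, P1:M(34) | bus: BusRdX
[8] P1: load  L2 | P0:S(94), P1:S(94) | bus: BusRd,Flush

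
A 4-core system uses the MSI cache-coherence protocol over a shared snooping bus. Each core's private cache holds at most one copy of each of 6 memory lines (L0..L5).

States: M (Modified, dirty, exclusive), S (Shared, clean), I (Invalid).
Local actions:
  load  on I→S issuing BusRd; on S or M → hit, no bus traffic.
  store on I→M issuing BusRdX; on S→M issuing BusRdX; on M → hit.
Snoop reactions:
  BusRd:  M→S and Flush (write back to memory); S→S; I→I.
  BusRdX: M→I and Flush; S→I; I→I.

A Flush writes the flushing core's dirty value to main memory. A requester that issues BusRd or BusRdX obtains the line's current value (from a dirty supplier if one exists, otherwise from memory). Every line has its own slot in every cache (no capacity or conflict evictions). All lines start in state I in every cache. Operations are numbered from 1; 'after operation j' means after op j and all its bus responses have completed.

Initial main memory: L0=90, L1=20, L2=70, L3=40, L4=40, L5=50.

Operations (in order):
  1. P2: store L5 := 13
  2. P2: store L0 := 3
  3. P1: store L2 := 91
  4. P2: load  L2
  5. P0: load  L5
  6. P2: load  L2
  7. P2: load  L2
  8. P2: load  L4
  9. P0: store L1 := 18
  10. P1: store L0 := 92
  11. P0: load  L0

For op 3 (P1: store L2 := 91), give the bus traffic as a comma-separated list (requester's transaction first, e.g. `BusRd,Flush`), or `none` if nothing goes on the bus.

  op1 P2: store L5 := 13 → I/I/M/I on L5; bus BusRdX; mem=50
  op2 P2: store L0 := 3 → I/I/M/I on L0; bus BusRdX; mem=90
  op3 P1: store L2 := 91 → I/M/I/I on L2; bus BusRdX; mem=70
  op4 P2: load  L2 → I/S/S/I on L2; bus BusRd Flush; mem=91
  op5 P0: load  L5 → S/I/S/I on L5; bus BusRd Flush; mem=13
  op6 P2: load  L2 → I/S/S/I on L2; bus (none); mem=91
  op7 P2: load  L2 → I/S/S/I on L2; bus (none); mem=91
  op8 P2: load  L4 → I/I/S/I on L4; bus BusRd; mem=40
  op9 P0: store L1 := 18 → M/I/I/I on L1; bus BusRdX; mem=20
  op10 P1: store L0 := 92 → I/M/I/I on L0; bus BusRdX Flush; mem=3
  op11 P0: load  L0 → S/S/I/I on L0; bus BusRd Flush; mem=92

bus = BusRdX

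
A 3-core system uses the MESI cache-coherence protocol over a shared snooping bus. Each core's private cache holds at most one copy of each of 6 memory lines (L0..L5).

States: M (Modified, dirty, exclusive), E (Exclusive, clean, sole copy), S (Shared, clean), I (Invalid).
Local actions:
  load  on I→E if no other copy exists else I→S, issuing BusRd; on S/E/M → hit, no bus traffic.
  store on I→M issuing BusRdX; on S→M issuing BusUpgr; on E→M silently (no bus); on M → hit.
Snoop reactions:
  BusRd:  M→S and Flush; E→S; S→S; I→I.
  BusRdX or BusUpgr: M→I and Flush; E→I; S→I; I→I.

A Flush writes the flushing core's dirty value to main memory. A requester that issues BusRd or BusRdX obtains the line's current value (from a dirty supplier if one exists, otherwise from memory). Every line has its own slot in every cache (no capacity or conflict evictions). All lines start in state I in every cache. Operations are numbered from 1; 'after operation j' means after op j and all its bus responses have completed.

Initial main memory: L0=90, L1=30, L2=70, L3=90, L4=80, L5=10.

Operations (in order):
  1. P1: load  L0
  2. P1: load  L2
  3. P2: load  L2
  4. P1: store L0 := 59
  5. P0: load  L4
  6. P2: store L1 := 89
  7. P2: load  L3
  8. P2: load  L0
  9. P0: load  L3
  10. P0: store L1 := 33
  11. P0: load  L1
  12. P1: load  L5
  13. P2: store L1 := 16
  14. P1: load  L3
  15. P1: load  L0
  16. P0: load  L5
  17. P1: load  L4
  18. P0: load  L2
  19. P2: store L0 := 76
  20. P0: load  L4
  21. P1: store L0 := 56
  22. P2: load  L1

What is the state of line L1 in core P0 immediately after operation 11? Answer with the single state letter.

state = M

step 1: P1: load  L0  ⟶  IEI  (L0)  txn=BusRd  M[L0]=90
step 2: P1: load  L2  ⟶  IEI  (L2)  txn=BusRd  M[L2]=70
step 3: P2: load  L2  ⟶  ISS  (L2)  txn=BusRd  M[L2]=70
step 4: P1: store L0 := 59  ⟶  IMI  (L0)  txn=∅  M[L0]=90
step 5: P0: load  L4  ⟶  EII  (L4)  txn=BusRd  M[L4]=80
step 6: P2: store L1 := 89  ⟶  IIM  (L1)  txn=BusRdX  M[L1]=30
step 7: P2: load  L3  ⟶  IIE  (L3)  txn=BusRd  M[L3]=90
step 8: P2: load  L0  ⟶  ISS  (L0)  txn=BusRd+Flush  M[L0]=59
step 9: P0: load  L3  ⟶  SIS  (L3)  txn=BusRd  M[L3]=90
step 10: P0: store L1 := 33  ⟶  MII  (L1)  txn=BusRdX+Flush  M[L1]=89
step 11: P0: load  L1  ⟶  MII  (L1)  txn=∅  M[L1]=89
step 12: P1: load  L5  ⟶  IEI  (L5)  txn=BusRd  M[L5]=10
step 13: P2: store L1 := 16  ⟶  IIM  (L1)  txn=BusRdX+Flush  M[L1]=33
step 14: P1: load  L3  ⟶  SSS  (L3)  txn=BusRd  M[L3]=90
step 15: P1: load  L0  ⟶  ISS  (L0)  txn=∅  M[L0]=59
step 16: P0: load  L5  ⟶  SSI  (L5)  txn=BusRd  M[L5]=10
step 17: P1: load  L4  ⟶  SSI  (L4)  txn=BusRd  M[L4]=80
step 18: P0: load  L2  ⟶  SSS  (L2)  txn=BusRd  M[L2]=70
step 19: P2: store L0 := 76  ⟶  IIM  (L0)  txn=BusUpgr  M[L0]=59
step 20: P0: load  L4  ⟶  SSI  (L4)  txn=∅  M[L4]=80
step 21: P1: store L0 := 56  ⟶  IMI  (L0)  txn=BusRdX+Flush  M[L0]=76
step 22: P2: load  L1  ⟶  IIM  (L1)  txn=∅  M[L1]=33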